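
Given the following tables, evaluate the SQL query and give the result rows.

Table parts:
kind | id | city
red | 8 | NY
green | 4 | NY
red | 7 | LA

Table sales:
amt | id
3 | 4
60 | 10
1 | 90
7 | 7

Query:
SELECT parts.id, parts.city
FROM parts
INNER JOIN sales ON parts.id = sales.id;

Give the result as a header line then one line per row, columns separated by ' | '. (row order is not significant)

After JOIN sales (2 rows):
parts.kind | parts.id | parts.city | sales.amt | sales.id
green | 4 | NY | 3 | 4
red | 7 | LA | 7 | 7
After SELECT (2 rows):
parts.id | parts.city
4 | NY
7 | LA

== RESULT ==
parts.id | parts.city
4 | NY
7 | LA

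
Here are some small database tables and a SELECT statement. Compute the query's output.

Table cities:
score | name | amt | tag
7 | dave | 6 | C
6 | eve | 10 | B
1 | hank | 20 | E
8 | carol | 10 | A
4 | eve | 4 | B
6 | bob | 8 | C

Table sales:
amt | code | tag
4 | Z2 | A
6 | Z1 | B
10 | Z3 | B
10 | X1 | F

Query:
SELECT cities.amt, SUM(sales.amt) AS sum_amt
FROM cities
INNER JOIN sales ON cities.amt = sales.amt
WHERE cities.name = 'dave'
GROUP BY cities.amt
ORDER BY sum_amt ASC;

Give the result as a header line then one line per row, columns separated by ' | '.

After JOIN sales (6 rows):
cities.score | cities.name | cities.amt | cities.tag | sales.amt | sales.code | sales.tag
7 | dave | 6 | C | 6 | Z1 | B
6 | eve | 10 | B | 10 | Z3 | B
6 | eve | 10 | B | 10 | X1 | F
8 | carol | 10 | A | 10 | Z3 | B
8 | carol | 10 | A | 10 | X1 | F
4 | eve | 4 | B | 4 | Z2 | A
After WHERE (1 rows):
cities.score | cities.name | cities.amt | cities.tag | sales.amt | sales.code | sales.tag
7 | dave | 6 | C | 6 | Z1 | B
After GROUP BY (1 rows):
cities.amt | sum_amt
6 | 6
After ORDER BY (1 rows):
cities.amt | sum_amt
6 | 6

== RESULT ==
cities.amt | sum_amt
6 | 6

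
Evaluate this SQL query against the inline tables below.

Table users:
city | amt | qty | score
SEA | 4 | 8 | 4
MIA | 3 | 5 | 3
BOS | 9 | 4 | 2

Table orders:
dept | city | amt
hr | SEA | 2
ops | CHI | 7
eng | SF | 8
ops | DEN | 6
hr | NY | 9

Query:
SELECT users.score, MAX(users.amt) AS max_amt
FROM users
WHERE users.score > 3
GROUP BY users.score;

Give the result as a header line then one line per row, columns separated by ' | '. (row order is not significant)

== RESULT ==
users.score | max_amt
4 | 4

Derivation:
After WHERE (1 rows):
users.city | users.amt | users.qty | users.score
SEA | 4 | 8 | 4
After GROUP BY (1 rows):
users.score | max_amt
4 | 4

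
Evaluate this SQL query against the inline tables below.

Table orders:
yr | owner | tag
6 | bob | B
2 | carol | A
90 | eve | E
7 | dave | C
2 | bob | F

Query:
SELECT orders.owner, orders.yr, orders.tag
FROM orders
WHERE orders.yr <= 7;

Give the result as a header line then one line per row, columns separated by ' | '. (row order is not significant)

After WHERE (4 rows):
orders.yr | orders.owner | orders.tag
6 | bob | B
2 | carol | A
7 | dave | C
2 | bob | F
After SELECT (4 rows):
orders.owner | orders.yr | orders.tag
bob | 6 | B
carol | 2 | A
dave | 7 | C
bob | 2 | F

== RESULT ==
orders.owner | orders.yr | orders.tag
bob | 6 | B
carol | 2 | A
dave | 7 | C
bob | 2 | F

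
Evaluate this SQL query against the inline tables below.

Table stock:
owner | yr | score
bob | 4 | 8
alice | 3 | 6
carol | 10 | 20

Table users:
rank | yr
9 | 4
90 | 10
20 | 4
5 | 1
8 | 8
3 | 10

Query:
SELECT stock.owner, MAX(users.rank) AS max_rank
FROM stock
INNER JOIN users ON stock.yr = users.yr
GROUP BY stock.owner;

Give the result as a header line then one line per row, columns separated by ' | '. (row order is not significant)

After JOIN users (4 rows):
stock.owner | stock.yr | stock.score | users.rank | users.yr
bob | 4 | 8 | 9 | 4
bob | 4 | 8 | 20 | 4
carol | 10 | 20 | 90 | 10
carol | 10 | 20 | 3 | 10
After GROUP BY (2 rows):
stock.owner | max_rank
bob | 20
carol | 90

== RESULT ==
stock.owner | max_rank
bob | 20
carol | 90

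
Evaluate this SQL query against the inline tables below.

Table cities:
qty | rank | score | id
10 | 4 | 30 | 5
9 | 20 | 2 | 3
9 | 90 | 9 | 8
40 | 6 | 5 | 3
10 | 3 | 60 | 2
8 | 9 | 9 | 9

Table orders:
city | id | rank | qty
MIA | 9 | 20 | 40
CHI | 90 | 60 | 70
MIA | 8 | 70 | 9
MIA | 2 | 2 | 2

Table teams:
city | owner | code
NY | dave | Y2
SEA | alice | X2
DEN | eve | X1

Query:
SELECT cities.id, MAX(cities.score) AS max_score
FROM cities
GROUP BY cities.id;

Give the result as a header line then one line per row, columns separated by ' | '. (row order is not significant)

== RESULT ==
cities.id | max_score
5 | 30
3 | 5
8 | 9
2 | 60
9 | 9

Derivation:
After GROUP BY (5 rows):
cities.id | max_score
5 | 30
3 | 5
8 | 9
2 | 60
9 | 9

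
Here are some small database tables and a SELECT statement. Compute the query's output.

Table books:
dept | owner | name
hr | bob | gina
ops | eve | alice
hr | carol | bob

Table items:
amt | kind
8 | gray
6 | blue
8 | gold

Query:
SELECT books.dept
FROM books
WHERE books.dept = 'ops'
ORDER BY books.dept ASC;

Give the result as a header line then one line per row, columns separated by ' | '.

After WHERE (1 rows):
books.dept | books.owner | books.name
ops | eve | alice
After SELECT (1 rows):
books.dept
ops
After ORDER BY (1 rows):
books.dept
ops

== RESULT ==
books.dept
ops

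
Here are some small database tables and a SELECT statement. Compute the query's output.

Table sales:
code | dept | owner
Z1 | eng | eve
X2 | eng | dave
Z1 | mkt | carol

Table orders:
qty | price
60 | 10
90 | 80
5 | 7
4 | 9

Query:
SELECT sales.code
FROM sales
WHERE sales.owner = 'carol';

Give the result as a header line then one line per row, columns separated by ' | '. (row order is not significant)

After WHERE (1 rows):
sales.code | sales.dept | sales.owner
Z1 | mkt | carol
After SELECT (1 rows):
sales.code
Z1

== RESULT ==
sales.code
Z1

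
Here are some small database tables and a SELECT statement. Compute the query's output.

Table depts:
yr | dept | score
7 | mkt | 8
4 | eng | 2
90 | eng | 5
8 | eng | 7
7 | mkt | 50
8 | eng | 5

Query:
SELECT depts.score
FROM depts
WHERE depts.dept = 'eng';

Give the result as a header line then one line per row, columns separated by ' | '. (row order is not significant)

== RESULT ==
depts.score
2
5
7
5

Derivation:
After WHERE (4 rows):
depts.yr | depts.dept | depts.score
4 | eng | 2
90 | eng | 5
8 | eng | 7
8 | eng | 5
After SELECT (4 rows):
depts.score
2
5
7
5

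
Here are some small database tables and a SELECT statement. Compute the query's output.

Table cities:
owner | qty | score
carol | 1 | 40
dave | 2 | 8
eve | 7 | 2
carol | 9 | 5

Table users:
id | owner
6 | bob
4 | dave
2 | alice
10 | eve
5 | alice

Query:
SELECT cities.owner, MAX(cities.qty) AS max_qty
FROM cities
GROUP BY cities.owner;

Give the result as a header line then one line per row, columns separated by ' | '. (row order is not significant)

After GROUP BY (3 rows):
cities.owner | max_qty
carol | 9
dave | 2
eve | 7

== RESULT ==
cities.owner | max_qty
carol | 9
dave | 2
eve | 7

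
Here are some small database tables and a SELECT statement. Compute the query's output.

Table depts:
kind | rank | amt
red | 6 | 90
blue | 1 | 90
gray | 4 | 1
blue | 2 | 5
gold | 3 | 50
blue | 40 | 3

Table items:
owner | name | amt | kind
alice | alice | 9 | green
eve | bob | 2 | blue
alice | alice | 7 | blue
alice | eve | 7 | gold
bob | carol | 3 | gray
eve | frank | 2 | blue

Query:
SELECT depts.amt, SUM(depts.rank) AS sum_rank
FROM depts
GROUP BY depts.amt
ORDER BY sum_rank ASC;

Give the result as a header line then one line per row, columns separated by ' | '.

== RESULT ==
depts.amt | sum_rank
5 | 2
50 | 3
1 | 4
90 | 7
3 | 40

Derivation:
After GROUP BY (5 rows):
depts.amt | sum_rank
90 | 7
1 | 4
5 | 2
50 | 3
3 | 40
After ORDER BY (5 rows):
depts.amt | sum_rank
5 | 2
50 | 3
1 | 4
90 | 7
3 | 40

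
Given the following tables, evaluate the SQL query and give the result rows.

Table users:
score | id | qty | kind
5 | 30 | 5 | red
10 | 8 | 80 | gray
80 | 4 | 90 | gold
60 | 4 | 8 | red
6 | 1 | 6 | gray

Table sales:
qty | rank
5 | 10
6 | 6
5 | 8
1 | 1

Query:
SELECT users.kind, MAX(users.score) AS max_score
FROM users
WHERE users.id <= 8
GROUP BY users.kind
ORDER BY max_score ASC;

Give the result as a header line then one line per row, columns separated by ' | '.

After WHERE (4 rows):
users.score | users.id | users.qty | users.kind
10 | 8 | 80 | gray
80 | 4 | 90 | gold
60 | 4 | 8 | red
6 | 1 | 6 | gray
After GROUP BY (3 rows):
users.kind | max_score
gray | 10
gold | 80
red | 60
After ORDER BY (3 rows):
users.kind | max_score
gray | 10
red | 60
gold | 80

== RESULT ==
users.kind | max_score
gray | 10
red | 60
gold | 80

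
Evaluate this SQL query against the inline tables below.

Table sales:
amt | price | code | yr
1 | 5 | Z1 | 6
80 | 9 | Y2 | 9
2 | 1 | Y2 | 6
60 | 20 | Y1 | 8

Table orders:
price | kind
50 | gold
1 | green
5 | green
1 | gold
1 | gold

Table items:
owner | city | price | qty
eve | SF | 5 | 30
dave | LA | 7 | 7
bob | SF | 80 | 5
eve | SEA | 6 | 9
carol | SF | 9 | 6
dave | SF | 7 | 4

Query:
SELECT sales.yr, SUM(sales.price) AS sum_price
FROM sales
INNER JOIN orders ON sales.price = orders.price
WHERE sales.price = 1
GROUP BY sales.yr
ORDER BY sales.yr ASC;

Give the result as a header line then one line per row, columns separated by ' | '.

== RESULT ==
sales.yr | sum_price
6 | 3

Derivation:
After JOIN orders (4 rows):
sales.amt | sales.price | sales.code | sales.yr | orders.price | orders.kind
1 | 5 | Z1 | 6 | 5 | green
2 | 1 | Y2 | 6 | 1 | green
2 | 1 | Y2 | 6 | 1 | gold
2 | 1 | Y2 | 6 | 1 | gold
After WHERE (3 rows):
sales.amt | sales.price | sales.code | sales.yr | orders.price | orders.kind
2 | 1 | Y2 | 6 | 1 | green
2 | 1 | Y2 | 6 | 1 | gold
2 | 1 | Y2 | 6 | 1 | gold
After GROUP BY (1 rows):
sales.yr | sum_price
6 | 3
After ORDER BY (1 rows):
sales.yr | sum_price
6 | 3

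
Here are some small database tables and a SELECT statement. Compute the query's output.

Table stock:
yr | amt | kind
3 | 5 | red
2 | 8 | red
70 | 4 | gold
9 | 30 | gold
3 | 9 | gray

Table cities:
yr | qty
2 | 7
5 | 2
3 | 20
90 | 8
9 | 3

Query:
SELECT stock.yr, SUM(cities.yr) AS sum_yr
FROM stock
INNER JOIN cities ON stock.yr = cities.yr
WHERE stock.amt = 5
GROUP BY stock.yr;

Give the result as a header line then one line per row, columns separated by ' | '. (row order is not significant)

After JOIN cities (4 rows):
stock.yr | stock.amt | stock.kind | cities.yr | cities.qty
3 | 5 | red | 3 | 20
2 | 8 | red | 2 | 7
9 | 30 | gold | 9 | 3
3 | 9 | gray | 3 | 20
After WHERE (1 rows):
stock.yr | stock.amt | stock.kind | cities.yr | cities.qty
3 | 5 | red | 3 | 20
After GROUP BY (1 rows):
stock.yr | sum_yr
3 | 3

== RESULT ==
stock.yr | sum_yr
3 | 3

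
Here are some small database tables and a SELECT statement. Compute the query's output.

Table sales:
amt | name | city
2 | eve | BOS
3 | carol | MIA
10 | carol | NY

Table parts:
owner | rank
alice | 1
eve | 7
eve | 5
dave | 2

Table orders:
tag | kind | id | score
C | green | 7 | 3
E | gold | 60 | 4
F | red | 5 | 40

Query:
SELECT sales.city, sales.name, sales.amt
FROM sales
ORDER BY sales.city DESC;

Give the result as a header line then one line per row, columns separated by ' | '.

== RESULT ==
sales.city | sales.name | sales.amt
NY | carol | 10
MIA | carol | 3
BOS | eve | 2

Derivation:
After SELECT (3 rows):
sales.city | sales.name | sales.amt
BOS | eve | 2
MIA | carol | 3
NY | carol | 10
After ORDER BY (3 rows):
sales.city | sales.name | sales.amt
NY | carol | 10
MIA | carol | 3
BOS | eve | 2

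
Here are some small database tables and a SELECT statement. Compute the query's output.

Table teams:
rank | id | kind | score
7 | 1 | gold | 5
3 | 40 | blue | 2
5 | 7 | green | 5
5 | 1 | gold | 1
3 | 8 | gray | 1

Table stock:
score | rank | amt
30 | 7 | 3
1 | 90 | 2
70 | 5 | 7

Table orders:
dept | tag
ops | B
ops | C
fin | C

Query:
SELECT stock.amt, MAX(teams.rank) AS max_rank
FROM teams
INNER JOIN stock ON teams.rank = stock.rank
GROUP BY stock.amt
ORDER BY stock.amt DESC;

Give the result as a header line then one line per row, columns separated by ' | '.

== RESULT ==
stock.amt | max_rank
7 | 5
3 | 7

Derivation:
After JOIN stock (3 rows):
teams.rank | teams.id | teams.kind | teams.score | stock.score | stock.rank | stock.amt
7 | 1 | gold | 5 | 30 | 7 | 3
5 | 7 | green | 5 | 70 | 5 | 7
5 | 1 | gold | 1 | 70 | 5 | 7
After GROUP BY (2 rows):
stock.amt | max_rank
3 | 7
7 | 5
After ORDER BY (2 rows):
stock.amt | max_rank
7 | 5
3 | 7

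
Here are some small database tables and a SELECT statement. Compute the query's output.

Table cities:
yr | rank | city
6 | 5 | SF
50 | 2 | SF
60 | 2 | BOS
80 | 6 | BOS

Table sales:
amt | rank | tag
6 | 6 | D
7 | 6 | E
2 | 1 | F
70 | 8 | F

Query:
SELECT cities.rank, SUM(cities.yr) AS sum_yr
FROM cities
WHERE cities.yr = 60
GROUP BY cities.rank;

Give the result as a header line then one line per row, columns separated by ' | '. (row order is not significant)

After WHERE (1 rows):
cities.yr | cities.rank | cities.city
60 | 2 | BOS
After GROUP BY (1 rows):
cities.rank | sum_yr
2 | 60

== RESULT ==
cities.rank | sum_yr
2 | 60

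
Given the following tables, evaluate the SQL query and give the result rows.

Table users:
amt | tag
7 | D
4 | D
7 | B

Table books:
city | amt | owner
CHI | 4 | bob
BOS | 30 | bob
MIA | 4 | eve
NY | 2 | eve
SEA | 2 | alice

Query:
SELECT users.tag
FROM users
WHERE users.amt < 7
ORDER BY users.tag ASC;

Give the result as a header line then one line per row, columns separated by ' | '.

After WHERE (1 rows):
users.amt | users.tag
4 | D
After SELECT (1 rows):
users.tag
D
After ORDER BY (1 rows):
users.tag
D

== RESULT ==
users.tag
D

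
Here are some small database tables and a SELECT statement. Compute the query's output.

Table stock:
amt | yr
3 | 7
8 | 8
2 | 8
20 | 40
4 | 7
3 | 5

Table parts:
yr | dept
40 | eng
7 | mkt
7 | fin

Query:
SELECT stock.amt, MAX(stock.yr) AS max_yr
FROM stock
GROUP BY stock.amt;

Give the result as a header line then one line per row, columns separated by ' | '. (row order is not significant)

== RESULT ==
stock.amt | max_yr
3 | 7
8 | 8
2 | 8
20 | 40
4 | 7

Derivation:
After GROUP BY (5 rows):
stock.amt | max_yr
3 | 7
8 | 8
2 | 8
20 | 40
4 | 7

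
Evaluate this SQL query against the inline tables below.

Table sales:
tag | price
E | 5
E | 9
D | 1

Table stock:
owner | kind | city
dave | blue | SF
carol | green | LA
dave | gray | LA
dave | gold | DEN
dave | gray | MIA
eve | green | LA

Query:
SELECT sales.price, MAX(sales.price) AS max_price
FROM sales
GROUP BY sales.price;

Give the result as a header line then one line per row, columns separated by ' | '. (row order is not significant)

== RESULT ==
sales.price | max_price
5 | 5
9 | 9
1 | 1

Derivation:
After GROUP BY (3 rows):
sales.price | max_price
5 | 5
9 | 9
1 | 1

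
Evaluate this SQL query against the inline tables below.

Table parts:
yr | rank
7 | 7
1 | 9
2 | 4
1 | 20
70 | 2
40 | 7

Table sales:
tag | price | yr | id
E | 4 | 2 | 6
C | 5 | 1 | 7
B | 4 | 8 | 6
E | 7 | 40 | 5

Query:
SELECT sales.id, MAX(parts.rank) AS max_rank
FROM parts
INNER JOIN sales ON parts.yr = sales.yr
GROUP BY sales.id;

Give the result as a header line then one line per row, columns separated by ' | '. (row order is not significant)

After JOIN sales (4 rows):
parts.yr | parts.rank | sales.tag | sales.price | sales.yr | sales.id
1 | 9 | C | 5 | 1 | 7
2 | 4 | E | 4 | 2 | 6
1 | 20 | C | 5 | 1 | 7
40 | 7 | E | 7 | 40 | 5
After GROUP BY (3 rows):
sales.id | max_rank
7 | 20
6 | 4
5 | 7

== RESULT ==
sales.id | max_rank
7 | 20
6 | 4
5 | 7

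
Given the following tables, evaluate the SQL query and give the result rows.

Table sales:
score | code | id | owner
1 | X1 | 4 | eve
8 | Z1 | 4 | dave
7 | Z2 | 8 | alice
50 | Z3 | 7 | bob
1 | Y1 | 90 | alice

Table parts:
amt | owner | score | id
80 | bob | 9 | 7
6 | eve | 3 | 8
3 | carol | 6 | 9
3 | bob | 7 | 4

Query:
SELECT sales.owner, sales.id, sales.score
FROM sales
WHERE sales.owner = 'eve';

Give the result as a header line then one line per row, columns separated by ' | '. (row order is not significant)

After WHERE (1 rows):
sales.score | sales.code | sales.id | sales.owner
1 | X1 | 4 | eve
After SELECT (1 rows):
sales.owner | sales.id | sales.score
eve | 4 | 1

== RESULT ==
sales.owner | sales.id | sales.score
eve | 4 | 1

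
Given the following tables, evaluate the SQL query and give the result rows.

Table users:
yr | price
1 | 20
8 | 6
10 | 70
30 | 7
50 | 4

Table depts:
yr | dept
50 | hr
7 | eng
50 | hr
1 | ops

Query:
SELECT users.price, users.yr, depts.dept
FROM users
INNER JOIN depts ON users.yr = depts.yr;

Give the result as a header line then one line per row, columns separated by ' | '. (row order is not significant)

After JOIN depts (3 rows):
users.yr | users.price | depts.yr | depts.dept
1 | 20 | 1 | ops
50 | 4 | 50 | hr
50 | 4 | 50 | hr
After SELECT (3 rows):
users.price | users.yr | depts.dept
20 | 1 | ops
4 | 50 | hr
4 | 50 | hr

== RESULT ==
users.price | users.yr | depts.dept
20 | 1 | ops
4 | 50 | hr
4 | 50 | hr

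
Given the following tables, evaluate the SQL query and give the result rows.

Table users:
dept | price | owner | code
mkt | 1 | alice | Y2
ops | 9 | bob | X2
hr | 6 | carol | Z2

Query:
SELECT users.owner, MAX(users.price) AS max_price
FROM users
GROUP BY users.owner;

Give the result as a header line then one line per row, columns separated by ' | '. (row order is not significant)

== RESULT ==
users.owner | max_price
alice | 1
bob | 9
carol | 6

Derivation:
After GROUP BY (3 rows):
users.owner | max_price
alice | 1
bob | 9
carol | 6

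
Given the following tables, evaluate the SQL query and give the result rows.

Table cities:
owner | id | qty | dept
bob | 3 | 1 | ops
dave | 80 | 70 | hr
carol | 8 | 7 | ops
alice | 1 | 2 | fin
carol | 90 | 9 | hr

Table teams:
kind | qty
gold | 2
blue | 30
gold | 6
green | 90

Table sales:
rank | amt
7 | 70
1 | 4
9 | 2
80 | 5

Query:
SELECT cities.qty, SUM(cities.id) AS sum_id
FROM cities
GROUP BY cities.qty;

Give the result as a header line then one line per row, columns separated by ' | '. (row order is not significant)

After GROUP BY (5 rows):
cities.qty | sum_id
1 | 3
70 | 80
7 | 8
2 | 1
9 | 90

== RESULT ==
cities.qty | sum_id
1 | 3
70 | 80
7 | 8
2 | 1
9 | 90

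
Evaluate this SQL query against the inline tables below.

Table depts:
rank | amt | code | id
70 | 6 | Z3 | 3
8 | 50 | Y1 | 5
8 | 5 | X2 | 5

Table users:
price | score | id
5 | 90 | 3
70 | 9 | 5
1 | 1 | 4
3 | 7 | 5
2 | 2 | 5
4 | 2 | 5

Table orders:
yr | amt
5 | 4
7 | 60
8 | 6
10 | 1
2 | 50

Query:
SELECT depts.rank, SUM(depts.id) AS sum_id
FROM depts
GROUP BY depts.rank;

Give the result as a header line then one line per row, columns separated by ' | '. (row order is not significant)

== RESULT ==
depts.rank | sum_id
70 | 3
8 | 10

Derivation:
After GROUP BY (2 rows):
depts.rank | sum_id
70 | 3
8 | 10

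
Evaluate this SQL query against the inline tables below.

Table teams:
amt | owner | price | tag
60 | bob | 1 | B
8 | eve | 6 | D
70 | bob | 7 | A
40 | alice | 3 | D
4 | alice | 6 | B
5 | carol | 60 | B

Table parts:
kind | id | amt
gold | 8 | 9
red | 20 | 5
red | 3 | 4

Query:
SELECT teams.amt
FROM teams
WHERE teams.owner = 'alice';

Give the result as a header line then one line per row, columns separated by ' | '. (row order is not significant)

After WHERE (2 rows):
teams.amt | teams.owner | teams.price | teams.tag
40 | alice | 3 | D
4 | alice | 6 | B
After SELECT (2 rows):
teams.amt
40
4

== RESULT ==
teams.amt
40
4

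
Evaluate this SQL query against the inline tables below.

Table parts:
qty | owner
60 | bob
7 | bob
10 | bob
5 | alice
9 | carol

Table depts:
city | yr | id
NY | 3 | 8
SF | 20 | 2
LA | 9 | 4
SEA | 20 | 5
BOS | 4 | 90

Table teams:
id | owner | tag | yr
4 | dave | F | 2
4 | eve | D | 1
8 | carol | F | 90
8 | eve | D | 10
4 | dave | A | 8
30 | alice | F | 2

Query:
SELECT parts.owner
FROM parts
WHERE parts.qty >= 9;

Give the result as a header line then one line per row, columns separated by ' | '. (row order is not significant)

After WHERE (3 rows):
parts.qty | parts.owner
60 | bob
10 | bob
9 | carol
After SELECT (3 rows):
parts.owner
bob
bob
carol

== RESULT ==
parts.owner
bob
bob
carol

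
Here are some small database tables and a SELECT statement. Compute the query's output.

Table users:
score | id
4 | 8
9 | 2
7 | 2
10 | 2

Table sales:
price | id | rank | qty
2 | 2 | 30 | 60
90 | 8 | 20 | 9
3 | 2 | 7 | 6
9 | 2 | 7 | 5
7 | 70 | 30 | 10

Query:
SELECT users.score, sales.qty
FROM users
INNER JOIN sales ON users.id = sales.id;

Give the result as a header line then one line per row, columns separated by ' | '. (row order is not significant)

== RESULT ==
users.score | sales.qty
4 | 9
9 | 60
9 | 6
9 | 5
7 | 60
7 | 6
7 | 5
10 | 60
10 | 6
10 | 5

Derivation:
After JOIN sales (10 rows):
users.score | users.id | sales.price | sales.id | sales.rank | sales.qty
4 | 8 | 90 | 8 | 20 | 9
9 | 2 | 2 | 2 | 30 | 60
9 | 2 | 3 | 2 | 7 | 6
9 | 2 | 9 | 2 | 7 | 5
7 | 2 | 2 | 2 | 30 | 60
7 | 2 | 3 | 2 | 7 | 6
7 | 2 | 9 | 2 | 7 | 5
10 | 2 | 2 | 2 | 30 | 60
10 | 2 | 3 | 2 | 7 | 6
10 | 2 | 9 | 2 | 7 | 5
After SELECT (10 rows):
users.score | sales.qty
4 | 9
9 | 60
9 | 6
9 | 5
7 | 60
7 | 6
7 | 5
10 | 60
10 | 6
10 | 5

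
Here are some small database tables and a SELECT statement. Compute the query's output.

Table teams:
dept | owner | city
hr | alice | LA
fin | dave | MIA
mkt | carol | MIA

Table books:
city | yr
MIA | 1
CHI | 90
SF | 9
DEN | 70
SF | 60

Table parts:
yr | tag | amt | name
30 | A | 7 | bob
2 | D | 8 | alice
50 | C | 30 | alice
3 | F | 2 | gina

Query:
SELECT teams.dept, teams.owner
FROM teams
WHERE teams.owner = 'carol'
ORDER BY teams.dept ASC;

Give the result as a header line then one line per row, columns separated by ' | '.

== RESULT ==
teams.dept | teams.owner
mkt | carol

Derivation:
After WHERE (1 rows):
teams.dept | teams.owner | teams.city
mkt | carol | MIA
After SELECT (1 rows):
teams.dept | teams.owner
mkt | carol
After ORDER BY (1 rows):
teams.dept | teams.owner
mkt | carol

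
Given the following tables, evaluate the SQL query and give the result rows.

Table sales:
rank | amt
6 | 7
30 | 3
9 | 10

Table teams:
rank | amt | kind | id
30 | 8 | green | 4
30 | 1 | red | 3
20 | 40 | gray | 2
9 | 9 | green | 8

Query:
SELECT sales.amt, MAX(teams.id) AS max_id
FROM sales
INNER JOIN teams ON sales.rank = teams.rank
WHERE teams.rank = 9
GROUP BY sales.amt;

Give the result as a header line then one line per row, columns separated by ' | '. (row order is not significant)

After JOIN teams (3 rows):
sales.rank | sales.amt | teams.rank | teams.amt | teams.kind | teams.id
30 | 3 | 30 | 8 | green | 4
30 | 3 | 30 | 1 | red | 3
9 | 10 | 9 | 9 | green | 8
After WHERE (1 rows):
sales.rank | sales.amt | teams.rank | teams.amt | teams.kind | teams.id
9 | 10 | 9 | 9 | green | 8
After GROUP BY (1 rows):
sales.amt | max_id
10 | 8

== RESULT ==
sales.amt | max_id
10 | 8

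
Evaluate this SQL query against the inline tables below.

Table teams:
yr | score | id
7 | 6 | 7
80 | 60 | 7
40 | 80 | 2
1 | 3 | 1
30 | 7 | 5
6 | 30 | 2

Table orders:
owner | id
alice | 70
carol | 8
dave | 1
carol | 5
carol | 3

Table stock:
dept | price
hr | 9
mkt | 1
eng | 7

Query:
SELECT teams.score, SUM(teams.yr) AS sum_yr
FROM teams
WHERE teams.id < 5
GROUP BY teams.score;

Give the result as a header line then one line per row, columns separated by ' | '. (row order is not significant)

== RESULT ==
teams.score | sum_yr
80 | 40
3 | 1
30 | 6

Derivation:
After WHERE (3 rows):
teams.yr | teams.score | teams.id
40 | 80 | 2
1 | 3 | 1
6 | 30 | 2
After GROUP BY (3 rows):
teams.score | sum_yr
80 | 40
3 | 1
30 | 6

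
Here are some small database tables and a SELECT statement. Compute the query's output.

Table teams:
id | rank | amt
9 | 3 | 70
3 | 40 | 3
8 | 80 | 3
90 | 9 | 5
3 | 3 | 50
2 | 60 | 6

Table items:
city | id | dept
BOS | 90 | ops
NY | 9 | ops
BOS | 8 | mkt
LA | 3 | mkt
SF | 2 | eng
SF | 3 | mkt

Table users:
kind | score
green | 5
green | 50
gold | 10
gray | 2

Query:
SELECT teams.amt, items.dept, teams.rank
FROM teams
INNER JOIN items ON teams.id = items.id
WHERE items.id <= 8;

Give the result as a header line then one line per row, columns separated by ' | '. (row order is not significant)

== RESULT ==
teams.amt | items.dept | teams.rank
3 | mkt | 40
3 | mkt | 40
3 | mkt | 80
50 | mkt | 3
50 | mkt | 3
6 | eng | 60

Derivation:
After JOIN items (8 rows):
teams.id | teams.rank | teams.amt | items.city | items.id | items.dept
9 | 3 | 70 | NY | 9 | ops
3 | 40 | 3 | LA | 3 | mkt
3 | 40 | 3 | SF | 3 | mkt
8 | 80 | 3 | BOS | 8 | mkt
90 | 9 | 5 | BOS | 90 | ops
3 | 3 | 50 | LA | 3 | mkt
3 | 3 | 50 | SF | 3 | mkt
2 | 60 | 6 | SF | 2 | eng
After WHERE (6 rows):
teams.id | teams.rank | teams.amt | items.city | items.id | items.dept
3 | 40 | 3 | LA | 3 | mkt
3 | 40 | 3 | SF | 3 | mkt
8 | 80 | 3 | BOS | 8 | mkt
3 | 3 | 50 | LA | 3 | mkt
3 | 3 | 50 | SF | 3 | mkt
2 | 60 | 6 | SF | 2 | eng
After SELECT (6 rows):
teams.amt | items.dept | teams.rank
3 | mkt | 40
3 | mkt | 40
3 | mkt | 80
50 | mkt | 3
50 | mkt | 3
6 | eng | 60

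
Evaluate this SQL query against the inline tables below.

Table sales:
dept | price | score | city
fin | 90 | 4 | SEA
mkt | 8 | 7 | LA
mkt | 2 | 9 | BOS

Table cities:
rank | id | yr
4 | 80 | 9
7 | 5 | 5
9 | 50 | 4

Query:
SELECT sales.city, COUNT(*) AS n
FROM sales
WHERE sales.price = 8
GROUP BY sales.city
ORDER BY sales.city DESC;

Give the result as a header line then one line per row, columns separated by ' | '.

== RESULT ==
sales.city | n
LA | 1

Derivation:
After WHERE (1 rows):
sales.dept | sales.price | sales.score | sales.city
mkt | 8 | 7 | LA
After GROUP BY (1 rows):
sales.city | n
LA | 1
After ORDER BY (1 rows):
sales.city | n
LA | 1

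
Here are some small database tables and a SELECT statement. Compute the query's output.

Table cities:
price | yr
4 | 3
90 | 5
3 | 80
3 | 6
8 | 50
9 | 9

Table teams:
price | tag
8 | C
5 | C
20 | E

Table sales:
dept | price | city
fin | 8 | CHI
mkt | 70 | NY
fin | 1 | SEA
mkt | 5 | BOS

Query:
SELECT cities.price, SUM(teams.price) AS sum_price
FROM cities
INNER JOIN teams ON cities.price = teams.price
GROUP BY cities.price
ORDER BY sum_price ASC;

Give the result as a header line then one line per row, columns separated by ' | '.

== RESULT ==
cities.price | sum_price
8 | 8

Derivation:
After JOIN teams (1 rows):
cities.price | cities.yr | teams.price | teams.tag
8 | 50 | 8 | C
After GROUP BY (1 rows):
cities.price | sum_price
8 | 8
After ORDER BY (1 rows):
cities.price | sum_price
8 | 8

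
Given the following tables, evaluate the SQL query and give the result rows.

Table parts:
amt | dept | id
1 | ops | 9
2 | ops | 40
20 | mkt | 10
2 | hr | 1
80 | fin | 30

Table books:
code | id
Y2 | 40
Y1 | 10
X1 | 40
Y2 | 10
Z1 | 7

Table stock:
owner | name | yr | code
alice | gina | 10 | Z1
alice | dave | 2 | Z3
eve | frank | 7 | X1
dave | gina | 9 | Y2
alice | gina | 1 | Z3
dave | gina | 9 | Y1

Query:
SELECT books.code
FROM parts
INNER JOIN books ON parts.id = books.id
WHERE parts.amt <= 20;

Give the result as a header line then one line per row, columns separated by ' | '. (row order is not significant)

== RESULT ==
books.code
Y2
X1
Y1
Y2

Derivation:
After JOIN books (4 rows):
parts.amt | parts.dept | parts.id | books.code | books.id
2 | ops | 40 | Y2 | 40
2 | ops | 40 | X1 | 40
20 | mkt | 10 | Y1 | 10
20 | mkt | 10 | Y2 | 10
After WHERE (4 rows):
parts.amt | parts.dept | parts.id | books.code | books.id
2 | ops | 40 | Y2 | 40
2 | ops | 40 | X1 | 40
20 | mkt | 10 | Y1 | 10
20 | mkt | 10 | Y2 | 10
After SELECT (4 rows):
books.code
Y2
X1
Y1
Y2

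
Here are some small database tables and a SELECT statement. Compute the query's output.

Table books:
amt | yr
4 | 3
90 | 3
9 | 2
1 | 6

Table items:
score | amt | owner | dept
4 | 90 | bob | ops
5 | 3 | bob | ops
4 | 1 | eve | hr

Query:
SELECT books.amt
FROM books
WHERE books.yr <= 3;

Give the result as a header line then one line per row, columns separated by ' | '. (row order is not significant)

== RESULT ==
books.amt
4
90
9

Derivation:
After WHERE (3 rows):
books.amt | books.yr
4 | 3
90 | 3
9 | 2
After SELECT (3 rows):
books.amt
4
90
9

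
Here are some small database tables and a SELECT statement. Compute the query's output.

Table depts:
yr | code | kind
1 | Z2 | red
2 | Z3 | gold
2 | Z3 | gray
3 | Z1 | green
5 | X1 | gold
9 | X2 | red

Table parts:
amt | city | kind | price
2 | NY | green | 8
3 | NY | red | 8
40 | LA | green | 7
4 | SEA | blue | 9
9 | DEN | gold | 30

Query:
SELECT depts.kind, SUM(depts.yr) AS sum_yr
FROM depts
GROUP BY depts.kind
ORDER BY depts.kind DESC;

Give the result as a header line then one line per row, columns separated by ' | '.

== RESULT ==
depts.kind | sum_yr
red | 10
green | 3
gray | 2
gold | 7

Derivation:
After GROUP BY (4 rows):
depts.kind | sum_yr
red | 10
gold | 7
gray | 2
green | 3
After ORDER BY (4 rows):
depts.kind | sum_yr
red | 10
green | 3
gray | 2
gold | 7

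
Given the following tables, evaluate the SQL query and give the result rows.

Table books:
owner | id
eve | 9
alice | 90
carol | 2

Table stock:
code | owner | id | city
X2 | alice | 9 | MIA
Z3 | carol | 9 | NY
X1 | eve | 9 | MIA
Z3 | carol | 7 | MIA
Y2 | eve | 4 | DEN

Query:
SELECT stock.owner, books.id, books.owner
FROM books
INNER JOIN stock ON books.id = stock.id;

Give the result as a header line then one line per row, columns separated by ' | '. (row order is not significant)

After JOIN stock (3 rows):
books.owner | books.id | stock.code | stock.owner | stock.id | stock.city
eve | 9 | X2 | alice | 9 | MIA
eve | 9 | Z3 | carol | 9 | NY
eve | 9 | X1 | eve | 9 | MIA
After SELECT (3 rows):
stock.owner | books.id | books.owner
alice | 9 | eve
carol | 9 | eve
eve | 9 | eve

== RESULT ==
stock.owner | books.id | books.owner
alice | 9 | eve
carol | 9 | eve
eve | 9 | eve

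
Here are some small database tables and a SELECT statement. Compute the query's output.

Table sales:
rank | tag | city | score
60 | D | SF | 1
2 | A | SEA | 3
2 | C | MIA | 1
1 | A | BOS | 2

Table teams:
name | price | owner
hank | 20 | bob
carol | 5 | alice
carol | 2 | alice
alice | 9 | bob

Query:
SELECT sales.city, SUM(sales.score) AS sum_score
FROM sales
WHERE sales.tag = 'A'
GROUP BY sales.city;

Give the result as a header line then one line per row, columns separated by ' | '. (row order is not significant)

After WHERE (2 rows):
sales.rank | sales.tag | sales.city | sales.score
2 | A | SEA | 3
1 | A | BOS | 2
After GROUP BY (2 rows):
sales.city | sum_score
SEA | 3
BOS | 2

== RESULT ==
sales.city | sum_score
SEA | 3
BOS | 2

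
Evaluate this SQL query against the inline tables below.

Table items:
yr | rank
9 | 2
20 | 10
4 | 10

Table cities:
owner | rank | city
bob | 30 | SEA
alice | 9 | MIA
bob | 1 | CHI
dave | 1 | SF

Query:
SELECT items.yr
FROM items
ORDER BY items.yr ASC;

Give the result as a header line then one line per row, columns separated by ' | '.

== RESULT ==
items.yr
4
9
20

Derivation:
After SELECT (3 rows):
items.yr
9
20
4
After ORDER BY (3 rows):
items.yr
4
9
20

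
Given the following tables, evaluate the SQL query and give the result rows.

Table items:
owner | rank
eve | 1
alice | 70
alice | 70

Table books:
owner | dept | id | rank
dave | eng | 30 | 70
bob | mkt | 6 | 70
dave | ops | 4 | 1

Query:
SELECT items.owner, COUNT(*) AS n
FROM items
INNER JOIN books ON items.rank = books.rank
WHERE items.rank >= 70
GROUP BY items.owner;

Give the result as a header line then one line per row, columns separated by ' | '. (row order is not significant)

After JOIN books (5 rows):
items.owner | items.rank | books.owner | books.dept | books.id | books.rank
eve | 1 | dave | ops | 4 | 1
alice | 70 | dave | eng | 30 | 70
alice | 70 | bob | mkt | 6 | 70
alice | 70 | dave | eng | 30 | 70
alice | 70 | bob | mkt | 6 | 70
After WHERE (4 rows):
items.owner | items.rank | books.owner | books.dept | books.id | books.rank
alice | 70 | dave | eng | 30 | 70
alice | 70 | bob | mkt | 6 | 70
alice | 70 | dave | eng | 30 | 70
alice | 70 | bob | mkt | 6 | 70
After GROUP BY (1 rows):
items.owner | n
alice | 4

== RESULT ==
items.owner | n
alice | 4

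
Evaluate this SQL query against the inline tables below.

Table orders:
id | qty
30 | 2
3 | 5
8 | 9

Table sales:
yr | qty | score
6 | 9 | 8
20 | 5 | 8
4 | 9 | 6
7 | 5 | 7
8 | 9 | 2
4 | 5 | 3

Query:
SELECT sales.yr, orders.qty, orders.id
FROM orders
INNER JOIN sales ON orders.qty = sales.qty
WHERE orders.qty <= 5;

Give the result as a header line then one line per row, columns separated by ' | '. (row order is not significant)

== RESULT ==
sales.yr | orders.qty | orders.id
20 | 5 | 3
7 | 5 | 3
4 | 5 | 3

Derivation:
After JOIN sales (6 rows):
orders.id | orders.qty | sales.yr | sales.qty | sales.score
3 | 5 | 20 | 5 | 8
3 | 5 | 7 | 5 | 7
3 | 5 | 4 | 5 | 3
8 | 9 | 6 | 9 | 8
8 | 9 | 4 | 9 | 6
8 | 9 | 8 | 9 | 2
After WHERE (3 rows):
orders.id | orders.qty | sales.yr | sales.qty | sales.score
3 | 5 | 20 | 5 | 8
3 | 5 | 7 | 5 | 7
3 | 5 | 4 | 5 | 3
After SELECT (3 rows):
sales.yr | orders.qty | orders.id
20 | 5 | 3
7 | 5 | 3
4 | 5 | 3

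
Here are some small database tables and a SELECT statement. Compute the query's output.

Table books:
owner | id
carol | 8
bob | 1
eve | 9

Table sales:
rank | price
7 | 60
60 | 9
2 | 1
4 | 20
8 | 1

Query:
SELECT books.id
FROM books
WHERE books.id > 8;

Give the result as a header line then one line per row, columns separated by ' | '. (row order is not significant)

After WHERE (1 rows):
books.owner | books.id
eve | 9
After SELECT (1 rows):
books.id
9

== RESULT ==
books.id
9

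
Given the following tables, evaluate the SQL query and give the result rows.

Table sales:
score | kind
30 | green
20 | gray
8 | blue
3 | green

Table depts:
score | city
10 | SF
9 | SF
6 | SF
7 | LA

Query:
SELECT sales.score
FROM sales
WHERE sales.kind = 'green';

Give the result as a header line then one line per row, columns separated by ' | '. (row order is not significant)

== RESULT ==
sales.score
30
3

Derivation:
After WHERE (2 rows):
sales.score | sales.kind
30 | green
3 | green
After SELECT (2 rows):
sales.score
30
3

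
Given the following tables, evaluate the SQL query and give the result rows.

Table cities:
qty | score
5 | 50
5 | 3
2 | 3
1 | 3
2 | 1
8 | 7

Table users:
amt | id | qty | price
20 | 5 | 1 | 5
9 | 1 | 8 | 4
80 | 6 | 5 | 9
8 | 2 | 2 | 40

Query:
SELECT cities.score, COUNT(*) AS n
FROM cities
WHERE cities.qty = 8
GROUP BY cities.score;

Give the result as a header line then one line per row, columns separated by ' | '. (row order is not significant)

After WHERE (1 rows):
cities.qty | cities.score
8 | 7
After GROUP BY (1 rows):
cities.score | n
7 | 1

== RESULT ==
cities.score | n
7 | 1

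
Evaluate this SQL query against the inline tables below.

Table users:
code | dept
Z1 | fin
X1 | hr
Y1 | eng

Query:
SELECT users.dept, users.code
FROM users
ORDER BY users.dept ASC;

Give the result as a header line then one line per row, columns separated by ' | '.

== RESULT ==
users.dept | users.code
eng | Y1
fin | Z1
hr | X1

Derivation:
After SELECT (3 rows):
users.dept | users.code
fin | Z1
hr | X1
eng | Y1
After ORDER BY (3 rows):
users.dept | users.code
eng | Y1
fin | Z1
hr | X1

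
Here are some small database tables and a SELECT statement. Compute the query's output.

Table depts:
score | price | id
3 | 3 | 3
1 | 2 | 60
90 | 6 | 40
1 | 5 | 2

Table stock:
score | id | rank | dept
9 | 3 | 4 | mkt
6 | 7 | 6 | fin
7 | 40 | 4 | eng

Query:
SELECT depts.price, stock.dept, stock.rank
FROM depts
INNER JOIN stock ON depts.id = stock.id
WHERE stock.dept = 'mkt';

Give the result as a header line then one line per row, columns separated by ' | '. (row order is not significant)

After JOIN stock (2 rows):
depts.score | depts.price | depts.id | stock.score | stock.id | stock.rank | stock.dept
3 | 3 | 3 | 9 | 3 | 4 | mkt
90 | 6 | 40 | 7 | 40 | 4 | eng
After WHERE (1 rows):
depts.score | depts.price | depts.id | stock.score | stock.id | stock.rank | stock.dept
3 | 3 | 3 | 9 | 3 | 4 | mkt
After SELECT (1 rows):
depts.price | stock.dept | stock.rank
3 | mkt | 4

== RESULT ==
depts.price | stock.dept | stock.rank
3 | mkt | 4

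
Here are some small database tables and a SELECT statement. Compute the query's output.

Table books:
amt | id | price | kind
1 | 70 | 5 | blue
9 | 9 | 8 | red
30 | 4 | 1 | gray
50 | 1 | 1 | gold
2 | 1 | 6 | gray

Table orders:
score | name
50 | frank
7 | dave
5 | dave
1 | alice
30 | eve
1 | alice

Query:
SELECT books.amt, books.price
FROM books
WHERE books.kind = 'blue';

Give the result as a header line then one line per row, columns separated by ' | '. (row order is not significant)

== RESULT ==
books.amt | books.price
1 | 5

Derivation:
After WHERE (1 rows):
books.amt | books.id | books.price | books.kind
1 | 70 | 5 | blue
After SELECT (1 rows):
books.amt | books.price
1 | 5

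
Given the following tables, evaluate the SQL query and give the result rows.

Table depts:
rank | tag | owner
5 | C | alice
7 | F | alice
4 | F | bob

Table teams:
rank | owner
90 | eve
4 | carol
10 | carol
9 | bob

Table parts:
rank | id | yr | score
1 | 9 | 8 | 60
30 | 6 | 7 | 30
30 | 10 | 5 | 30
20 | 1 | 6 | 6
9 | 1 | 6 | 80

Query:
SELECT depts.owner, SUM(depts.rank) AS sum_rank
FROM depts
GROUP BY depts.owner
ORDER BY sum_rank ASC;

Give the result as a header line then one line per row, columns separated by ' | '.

== RESULT ==
depts.owner | sum_rank
bob | 4
alice | 12

Derivation:
After GROUP BY (2 rows):
depts.owner | sum_rank
alice | 12
bob | 4
After ORDER BY (2 rows):
depts.owner | sum_rank
bob | 4
alice | 12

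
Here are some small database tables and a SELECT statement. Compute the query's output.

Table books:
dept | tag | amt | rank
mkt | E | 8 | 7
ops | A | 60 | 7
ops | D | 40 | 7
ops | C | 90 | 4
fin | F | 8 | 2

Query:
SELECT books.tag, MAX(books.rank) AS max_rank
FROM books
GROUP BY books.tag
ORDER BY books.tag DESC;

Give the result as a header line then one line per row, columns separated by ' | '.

After GROUP BY (5 rows):
books.tag | max_rank
E | 7
A | 7
D | 7
C | 4
F | 2
After ORDER BY (5 rows):
books.tag | max_rank
F | 2
E | 7
D | 7
C | 4
A | 7

== RESULT ==
books.tag | max_rank
F | 2
E | 7
D | 7
C | 4
A | 7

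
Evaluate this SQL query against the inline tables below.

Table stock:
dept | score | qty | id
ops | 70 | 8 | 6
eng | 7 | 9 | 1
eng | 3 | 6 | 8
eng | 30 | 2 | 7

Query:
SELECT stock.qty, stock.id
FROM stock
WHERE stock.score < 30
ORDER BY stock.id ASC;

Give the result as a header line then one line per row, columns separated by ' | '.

== RESULT ==
stock.qty | stock.id
9 | 1
6 | 8

Derivation:
After WHERE (2 rows):
stock.dept | stock.score | stock.qty | stock.id
eng | 7 | 9 | 1
eng | 3 | 6 | 8
After SELECT (2 rows):
stock.qty | stock.id
9 | 1
6 | 8
After ORDER BY (2 rows):
stock.qty | stock.id
9 | 1
6 | 8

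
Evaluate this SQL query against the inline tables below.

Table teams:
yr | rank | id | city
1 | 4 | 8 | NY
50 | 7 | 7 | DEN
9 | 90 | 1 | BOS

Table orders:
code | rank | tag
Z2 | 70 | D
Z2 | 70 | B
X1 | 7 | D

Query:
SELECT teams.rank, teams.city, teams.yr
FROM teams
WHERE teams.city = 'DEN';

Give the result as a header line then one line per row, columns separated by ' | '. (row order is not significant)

== RESULT ==
teams.rank | teams.city | teams.yr
7 | DEN | 50

Derivation:
After WHERE (1 rows):
teams.yr | teams.rank | teams.id | teams.city
50 | 7 | 7 | DEN
After SELECT (1 rows):
teams.rank | teams.city | teams.yr
7 | DEN | 50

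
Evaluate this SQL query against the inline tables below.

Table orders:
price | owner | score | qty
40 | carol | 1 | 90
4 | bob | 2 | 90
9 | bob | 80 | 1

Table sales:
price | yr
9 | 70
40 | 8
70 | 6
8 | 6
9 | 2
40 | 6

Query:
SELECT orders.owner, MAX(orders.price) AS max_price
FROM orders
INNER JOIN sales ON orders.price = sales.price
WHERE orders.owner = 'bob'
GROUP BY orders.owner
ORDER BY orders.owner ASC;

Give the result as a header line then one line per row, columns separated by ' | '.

== RESULT ==
orders.owner | max_price
bob | 9

Derivation:
After JOIN sales (4 rows):
orders.price | orders.owner | orders.score | orders.qty | sales.price | sales.yr
40 | carol | 1 | 90 | 40 | 8
40 | carol | 1 | 90 | 40 | 6
9 | bob | 80 | 1 | 9 | 70
9 | bob | 80 | 1 | 9 | 2
After WHERE (2 rows):
orders.price | orders.owner | orders.score | orders.qty | sales.price | sales.yr
9 | bob | 80 | 1 | 9 | 70
9 | bob | 80 | 1 | 9 | 2
After GROUP BY (1 rows):
orders.owner | max_price
bob | 9
After ORDER BY (1 rows):
orders.owner | max_price
bob | 9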